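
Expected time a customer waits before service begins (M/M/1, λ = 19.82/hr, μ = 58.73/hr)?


ρ = 19.82/58.73 = 0.3375
Wq = ρ/(μ−λ) = 0.3375/(58.73 − 19.82) = 0.3375/38.91 = 0.008673 hr

Final: 0.008673 hr


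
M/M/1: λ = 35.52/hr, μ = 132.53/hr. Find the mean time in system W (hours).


W = 1/(μ−λ) = 1/(132.53 − 35.52) = 1/97.01 = 0.01031 hr

Final: 0.01031 hr


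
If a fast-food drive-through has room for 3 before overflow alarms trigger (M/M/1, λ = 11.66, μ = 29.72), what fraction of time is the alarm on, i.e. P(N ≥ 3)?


ρ = 11.66/29.72 = 0.3923
P(N ≥ n) = ρ^n = 0.3923^3 = 0.060388

Final: 0.060388


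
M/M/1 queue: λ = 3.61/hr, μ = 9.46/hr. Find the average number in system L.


ρ = λ/μ = 3.61/9.46 = 0.3816
L = ρ/(1−ρ) = 0.3816/(1 − 0.3816) = 0.3816/0.6184 = 0.6171

Final: 0.6171


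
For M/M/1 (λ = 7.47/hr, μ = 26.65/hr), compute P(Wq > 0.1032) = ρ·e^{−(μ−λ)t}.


ρ = 7.47/26.65 = 0.2803
P(Wq > t) = ρ·e^{−(μ−λ)t} = 0.2803·e^{−1.9794}
= 0.2803·0.138155 = 0.038725

Final: 0.038725


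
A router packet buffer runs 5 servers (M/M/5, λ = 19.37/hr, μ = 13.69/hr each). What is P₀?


a = λ/μ = 19.37/13.69 = 1.4149; ρ = a/c = 0.2830
Σ_{k=0}^{4} a^k/k! (terms k=0..4) = 1.00000 + 1.41490 + 1.00097 + 0.47209 + 0.16699 = 4.05496
Tail: a^5/(5!(1−ρ)) = 5.67062/(120·0.7170) = 0.06591
P₀ = 1/(4.05496 + 0.06591) = 1/4.12086 = 0.242668

Final: 0.242668


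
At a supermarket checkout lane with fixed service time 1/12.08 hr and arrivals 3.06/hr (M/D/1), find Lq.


ρ = 3.06/12.08 = 0.2533
M/D/1: Lq = ρ²/(2(1−ρ)) = 0.06417/(2·0.7467) = 0.04297

Final: 0.04297


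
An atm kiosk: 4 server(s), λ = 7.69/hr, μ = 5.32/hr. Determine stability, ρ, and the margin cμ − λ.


Total capacity cμ = 4·5.32 = 21.28/hr
ρ = λ/(cμ) = 7.69/21.28 = 0.3614
Stable ⇔ ρ < 1: YES
Spare capacity = cμ − λ = 21.28 − 7.69 = 13.59/hr

Final: ρ = 0.3614; stable; margin = 13.59/hr


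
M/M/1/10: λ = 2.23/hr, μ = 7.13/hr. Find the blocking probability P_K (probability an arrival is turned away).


ρ = λ/μ = 2.23/7.13 = 0.3128
P_K = (1−ρ)ρ^K/(1−ρ^(K+1)) = (0.6872·0.000008957)/(1 − 0.000002801)
= 0.000006155/0.999997 = 0.000006155

Final: 0.000006155


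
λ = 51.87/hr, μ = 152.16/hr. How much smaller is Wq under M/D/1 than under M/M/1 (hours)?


ρ = 51.87/152.16 = 0.3409
Wq(M/M/1) = ρ/(μ−λ) = 0.3409/100.29 = 0.003399 hr
Wq(M/D/1) = ρ/(2(μ−λ)) = 0.001700 hr
Savings = 0.003399 − 0.001700 = 0.001700 hr

Final: 0.001700 hr


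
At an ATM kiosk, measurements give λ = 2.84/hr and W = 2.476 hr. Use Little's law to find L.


L = λW = 2.84·2.476 = 7.0318

Final: 7.0318


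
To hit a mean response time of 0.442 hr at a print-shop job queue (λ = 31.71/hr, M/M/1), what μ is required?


W = 1/(μ−λ) ⇒ μ − λ = 1/W = 1/0.442 = 2.2624
μ = λ + 1/W = 31.71 + 2.2624 = 33.9724 per hr

Final: 33.9724 /hr


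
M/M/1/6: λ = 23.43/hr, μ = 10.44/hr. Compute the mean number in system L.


ρ = 23.43/10.44 = 2.2443
L = ρ[1 − (K+1)ρ^K + Kρ^(K+1)] / [(1−ρ)(1−ρ^(K+1))]
Numerator: 2.2443·(1 − 7·127.770543 + 6·286.749408) = 1856.227492
Denominator: (-1.2443)·(-285.749408) = 355.544522
L = 1856.227492/355.544522 = 5.2208

Final: 5.2208


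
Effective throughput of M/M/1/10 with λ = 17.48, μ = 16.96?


ρ = 1.0307; P_K = (1−ρ)ρ^10/(1−ρ^11) = 0.105246
λ_eff = λ(1 − P_K) = 17.48·(1 − 0.105246) = 17.48·0.894754 = 15.6403 /hr

Final: 15.6403 /hr


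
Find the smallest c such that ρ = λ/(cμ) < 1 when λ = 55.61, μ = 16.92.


Stability requires cμ > λ ⇔ c > λ/μ.
λ/μ = 55.61/16.92 = 3.2866
Minimum integer c = ⌊3.2866⌋ + 1 = 4
Check: 4·16.92 = 67.68 > 55.61, while 3·16.92 = 50.76 ≤ 55.61

Final: 4 servers


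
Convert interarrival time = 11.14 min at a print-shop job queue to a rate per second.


λ = 1/(interarrival time) in consistent units.
1 second = 0.0166667 min, so λ = 0.0166667/11.14 = 0.001496 per second

Final: 0.001496 /sec


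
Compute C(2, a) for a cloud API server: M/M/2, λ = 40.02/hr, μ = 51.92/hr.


a = λ/μ = 0.7708; ρ = a/2 = 0.3854
P₀ = 0.443626 (from M/M/c formula)
C(c,a) = [a^c/(c!(1−ρ))]·P₀ = [0.59413/(2·0.6146)]·0.443626
= 0.48335·0.443626 = 0.214427

Final: 0.214427


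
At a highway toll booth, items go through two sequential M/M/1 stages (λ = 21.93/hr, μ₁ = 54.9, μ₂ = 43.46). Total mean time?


Each node sees arrival rate λ = 21.93/hr (tandem ⇒ throughput preserved).
W₁ = 1/(μ₁−λ) = 1/(54.9−21.93) = 0.03033 hr
W₂ = 1/(μ₂−λ) = 1/(43.46−21.93) = 0.04645 hr
W_total = W₁ + W₂ = 0.03033 + 0.04645 = 0.07678 hr

Final: 0.07678 hr


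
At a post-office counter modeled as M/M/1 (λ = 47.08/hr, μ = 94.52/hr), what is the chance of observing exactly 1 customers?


ρ = 47.08/94.52 = 0.4981
P_n = (1−ρ)·ρ^n = (1 − 0.4981)·0.4981^1 = 0.5019·0.498096 = 0.249996

Final: 0.249996


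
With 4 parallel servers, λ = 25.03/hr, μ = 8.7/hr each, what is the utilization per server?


ρ = λ/(cμ) = 25.03/(4·8.7) = 25.03/34.80 = 0.7193

Final: 0.7193


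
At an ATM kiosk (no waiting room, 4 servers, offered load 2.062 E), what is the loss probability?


B(c,a) = (a^c/c!) / Σ_{k=0}^{c} a^k/k!
a^4/4! = 0.753257
Σ terms (k=0..4): 1.00000 + 2.06200 + 2.12592 + 1.46122 + 0.75326 = 7.402396
B = 0.753257/7.402396 = 0.101759

Final: 0.101759


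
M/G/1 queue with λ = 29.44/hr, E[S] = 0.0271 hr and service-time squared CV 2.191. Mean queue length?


ρ = λ·E[S] = 29.44·0.0271 = 0.7978
Lq = ρ²(1+C_s²)/(2(1−ρ)) = 0.6365·(1+2.191)/(2·0.2022)
= 0.6365·3.1910/0.4044 = 5.02321

Final: 5.02321


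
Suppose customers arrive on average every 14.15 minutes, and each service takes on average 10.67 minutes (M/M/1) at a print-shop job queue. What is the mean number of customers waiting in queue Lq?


λ = 60/14.15 = 4.2403 /hr
μ = 60/10.67 = 5.6232 /hr
ρ = λ/μ = 4.2403/5.6232 = 0.7541
Lq = ρ²/(1−ρ) = 0.5686/0.2459 = 2.3120

Final: 2.3120


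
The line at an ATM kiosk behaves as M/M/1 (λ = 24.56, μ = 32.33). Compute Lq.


ρ = 24.56/32.33 = 0.7597
Lq = ρ²/(1−ρ) = 0.5771/0.2403 = 2.4012

Final: 2.4012


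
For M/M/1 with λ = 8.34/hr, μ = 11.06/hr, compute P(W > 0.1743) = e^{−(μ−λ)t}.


W ~ Exponential(μ−λ) for M/M/1.
μ − λ = 11.06 − 8.34 = 2.7200
P(W > t) = e^{−(μ−λ)t} = e^{−0.4741} = 0.622447

Final: 0.622447


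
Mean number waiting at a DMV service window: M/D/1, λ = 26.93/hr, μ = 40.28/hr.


ρ = 26.93/40.28 = 0.6686
M/D/1: Lq = ρ²/(2(1−ρ)) = 0.4470/(2·0.3314) = 0.67433

Final: 0.67433


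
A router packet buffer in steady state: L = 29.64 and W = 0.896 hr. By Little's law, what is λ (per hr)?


λ = L/W = 29.64/0.896 = 33.0804 /hr

Final: 33.0804 /hr


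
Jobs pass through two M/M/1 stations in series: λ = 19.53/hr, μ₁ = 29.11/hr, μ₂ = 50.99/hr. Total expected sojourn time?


Each node sees arrival rate λ = 19.53/hr (tandem ⇒ throughput preserved).
W₁ = 1/(μ₁−λ) = 1/(29.11−19.53) = 0.10438 hr
W₂ = 1/(μ₂−λ) = 1/(50.99−19.53) = 0.03179 hr
W_total = W₁ + W₂ = 0.10438 + 0.03179 = 0.13617 hr

Final: 0.13617 hr


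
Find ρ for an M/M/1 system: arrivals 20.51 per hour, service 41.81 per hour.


ρ = λ/μ = 20.51/41.81 = 0.4906

Final: 0.4906


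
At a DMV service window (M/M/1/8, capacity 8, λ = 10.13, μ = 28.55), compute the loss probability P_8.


ρ = λ/μ = 10.13/28.55 = 0.3548
P_K = (1−ρ)ρ^K/(1−ρ^(K+1)) = (0.6452·0.0002512)/(1 − 0.00008913)
= 0.0001621/0.999911 = 0.0001621

Final: 0.0001621


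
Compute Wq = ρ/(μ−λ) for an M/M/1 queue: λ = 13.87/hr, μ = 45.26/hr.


ρ = 13.87/45.26 = 0.3065
Wq = ρ/(μ−λ) = 0.3065/(45.26 − 13.87) = 0.3065/31.39 = 0.009763 hr

Final: 0.009763 hr


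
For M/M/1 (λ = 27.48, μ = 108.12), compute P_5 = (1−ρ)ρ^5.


ρ = 27.48/108.12 = 0.2542
P_n = (1−ρ)·ρ^n = (1 − 0.2542)·0.2542^5 = 0.7458·0.001061 = 0.0007910

Final: 0.0007910


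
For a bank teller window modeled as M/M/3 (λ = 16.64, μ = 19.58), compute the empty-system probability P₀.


a = λ/μ = 16.64/19.58 = 0.8498; ρ = a/c = 0.2833
Σ_{k=0}^{2} a^k/k! (terms k=0..2) = 1.00000 + 0.84985 + 0.36112 = 2.21097
Tail: a^3/(3!(1−ρ)) = 0.61379/(6·0.7167) = 0.14273
P₀ = 1/(2.21097 + 0.14273) = 1/2.35370 = 0.424863

Final: 0.424863


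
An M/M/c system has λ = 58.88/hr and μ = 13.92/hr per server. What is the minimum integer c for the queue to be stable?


Stability requires cμ > λ ⇔ c > λ/μ.
λ/μ = 58.88/13.92 = 4.2299
Minimum integer c = ⌊4.2299⌋ + 1 = 5
Check: 5·13.92 = 69.60 > 58.88, while 4·13.92 = 55.68 ≤ 58.88

Final: 5 servers


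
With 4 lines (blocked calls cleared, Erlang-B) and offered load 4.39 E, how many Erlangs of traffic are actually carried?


B(4,4.39) = 0.346968 (Erlang-B)
Carried load = a(1 − B) = 4.39·(1 − 0.346968) = 4.39·0.653032 = 2.8668 E

Final: 2.8668 Erlangs


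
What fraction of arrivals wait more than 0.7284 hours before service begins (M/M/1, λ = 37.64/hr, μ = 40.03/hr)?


ρ = 37.64/40.03 = 0.9403
P(Wq > t) = ρ·e^{−(μ−λ)t} = 0.9403·e^{−1.7409}
= 0.9403·0.175367 = 0.164896

Final: 0.164896


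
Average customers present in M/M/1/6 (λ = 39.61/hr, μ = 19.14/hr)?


ρ = 39.61/19.14 = 2.0695
L = ρ[1 − (K+1)ρ^K + Kρ^(K+1)] / [(1−ρ)(1−ρ^(K+1))]
Numerator: 2.0695·(1 − 7·78.555655 + 6·162.569984) = 882.699369
Denominator: (-1.0695)·(-161.569984) = 172.797156
L = 882.699369/172.797156 = 5.1083

Final: 5.1083


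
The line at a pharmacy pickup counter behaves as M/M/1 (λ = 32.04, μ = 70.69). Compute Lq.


ρ = 32.04/70.69 = 0.4532
Lq = ρ²/(1−ρ) = 0.2054/0.5468 = 0.3757

Final: 0.3757


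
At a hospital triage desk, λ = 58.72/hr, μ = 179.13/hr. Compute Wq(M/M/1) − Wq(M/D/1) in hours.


ρ = 58.72/179.13 = 0.3278
Wq(M/M/1) = ρ/(μ−λ) = 0.3278/120.41 = 0.002722 hr
Wq(M/D/1) = ρ/(2(μ−λ)) = 0.001361 hr
Savings = 0.002722 − 0.001361 = 0.001361 hr

Final: 0.001361 hr


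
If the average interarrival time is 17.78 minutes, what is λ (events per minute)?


λ = 1/(interarrival time) in consistent units.
1 minute = 1 min, so λ = 1/17.78 = 0.05624 per minute

Final: 0.05624 /min


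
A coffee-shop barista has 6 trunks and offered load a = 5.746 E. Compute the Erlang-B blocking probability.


B(c,a) = (a^c/c!) / Σ_{k=0}^{c} a^k/k!
a^6/6! = 49.987479
Σ terms (k=0..6): 1.00000 + 5.74600 + 16.50826 + 31.61882 + 45.42043 + 52.19716 + 49.98748 = 202.478143
B = 49.987479/202.478143 = 0.246878

Final: 0.246878


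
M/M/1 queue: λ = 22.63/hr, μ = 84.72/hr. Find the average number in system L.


ρ = λ/μ = 22.63/84.72 = 0.2671
L = ρ/(1−ρ) = 0.2671/(1 − 0.2671) = 0.2671/0.7329 = 0.3645

Final: 0.3645


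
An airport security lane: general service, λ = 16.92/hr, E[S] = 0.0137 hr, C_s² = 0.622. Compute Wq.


ρ = λ·E[S] = 16.92·0.0137 = 0.2318
E[S²] = E[S]²(1+C_s²) = 0.0137²·(1+0.622) = 0.0003044
Wq = λ·E[S²]/(2(1−ρ)) = 16.92·0.0003044/(2·0.7682) = 0.003353 hr

Final: 0.003353 hr


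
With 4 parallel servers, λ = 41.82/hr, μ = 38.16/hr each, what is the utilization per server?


ρ = λ/(cμ) = 41.82/(4·38.16) = 41.82/152.64 = 0.2740

Final: 0.2740


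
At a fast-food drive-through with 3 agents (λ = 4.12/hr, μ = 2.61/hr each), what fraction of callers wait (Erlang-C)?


a = λ/μ = 1.5785; ρ = a/3 = 0.5262
P₀ = 0.192011 (from M/M/c formula)
C(c,a) = [a^c/(c!(1−ρ))]·P₀ = [3.93342/(6·0.4738)]·0.192011
= 1.38359·0.192011 = 0.265664

Final: 0.265664


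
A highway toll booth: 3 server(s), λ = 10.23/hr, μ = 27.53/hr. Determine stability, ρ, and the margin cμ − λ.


Total capacity cμ = 3·27.53 = 82.59/hr
ρ = λ/(cμ) = 10.23/82.59 = 0.1239
Stable ⇔ ρ < 1: YES
Spare capacity = cμ − λ = 82.59 − 10.23 = 72.36/hr

Final: ρ = 0.1239; stable; margin = 72.36/hr


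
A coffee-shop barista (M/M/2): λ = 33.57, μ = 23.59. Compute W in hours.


a = 1.4231; ρ = 0.7115; P₀ = 0.168545
Lq = P₀·a^c·ρ/(c!(1−ρ)²) = 1.45924
Wq = Lq/λ = 1.45924/33.57 = 0.04347 hr
W = Wq + 1/μ = 0.04347 + 0.04239 = 0.08586 hr

Final: 0.08586 hr


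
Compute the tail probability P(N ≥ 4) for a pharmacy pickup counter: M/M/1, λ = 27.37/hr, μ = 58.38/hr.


ρ = 27.37/58.38 = 0.4688
P(N ≥ n) = ρ^n = 0.4688^4 = 0.048311

Final: 0.048311


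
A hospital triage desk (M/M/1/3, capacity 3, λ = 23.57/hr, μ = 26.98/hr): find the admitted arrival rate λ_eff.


ρ = 0.8736; P_K = (1−ρ)ρ^3/(1−ρ^4) = 0.201824
λ_eff = λ(1 − P_K) = 23.57·(1 − 0.201824) = 23.57·0.798176 = 18.8130 /hr

Final: 18.8130 /hr


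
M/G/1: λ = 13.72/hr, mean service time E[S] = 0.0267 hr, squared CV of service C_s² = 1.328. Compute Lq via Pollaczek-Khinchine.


ρ = λ·E[S] = 13.72·0.0267 = 0.3663
Lq = ρ²(1+C_s²)/(2(1−ρ)) = 0.1342·(1+1.328)/(2·0.6337)
= 0.1342·2.3280/1.2674 = 0.24650

Final: 0.24650


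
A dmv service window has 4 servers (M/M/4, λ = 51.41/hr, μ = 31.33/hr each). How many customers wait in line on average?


a = λ/μ = 1.6409; ρ = a/4 = 0.4102
P₀ = 0.190991
Lq = P₀·a^c·ρ / (c!·(1−ρ)²) = 0.190991·7.25018·0.4102/(24·0.34783)
= 0.06805

Final: 0.06805


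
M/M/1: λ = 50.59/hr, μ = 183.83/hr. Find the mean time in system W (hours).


W = 1/(μ−λ) = 1/(183.83 − 50.59) = 1/133.24 = 0.007505 hr

Final: 0.007505 hr


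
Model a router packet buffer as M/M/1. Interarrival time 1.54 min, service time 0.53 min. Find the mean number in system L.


λ = 60/1.54 = 38.9610 /hr
μ = 60/0.53 = 113.2075 /hr
ρ = λ/μ = 38.9610/113.2075 = 0.3442
L = ρ/(1−ρ) = 0.3442/0.6558 = 0.5248

Final: 0.5248


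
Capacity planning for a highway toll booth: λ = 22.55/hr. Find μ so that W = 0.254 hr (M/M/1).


W = 1/(μ−λ) ⇒ μ − λ = 1/W = 1/0.254 = 3.9370
μ = λ + 1/W = 22.55 + 3.9370 = 26.4870 per hr

Final: 26.4870 /hr


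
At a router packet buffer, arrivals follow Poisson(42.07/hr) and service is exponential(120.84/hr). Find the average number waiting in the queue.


ρ = 42.07/120.84 = 0.3481
Lq = ρ²/(1−ρ) = 0.1212/0.6519 = 0.1859

Final: 0.1859


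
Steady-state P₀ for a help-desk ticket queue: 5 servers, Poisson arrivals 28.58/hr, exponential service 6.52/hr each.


a = λ/μ = 28.58/6.52 = 4.3834; ρ = a/c = 0.8767
Σ_{k=0}^{4} a^k/k! (terms k=0..4) = 1.00000 + 4.38344 + 9.60725 + 14.03759 + 15.38322 = 44.41150
Tail: a^5/(5!(1−ρ)) = 1618.35258/(120·0.1233) = 109.36628
P₀ = 1/(44.41150 + 109.36628) = 1/153.77778 = 0.006503

Final: 0.006503


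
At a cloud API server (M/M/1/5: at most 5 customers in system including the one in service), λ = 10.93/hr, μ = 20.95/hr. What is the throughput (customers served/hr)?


ρ = 0.5217; P_K = (1−ρ)ρ^5/(1−ρ^6) = 0.018867
λ_eff = λ(1 − P_K) = 10.93·(1 − 0.018867) = 10.93·0.981133 = 10.7238 /hr

Final: 10.7238 /hr


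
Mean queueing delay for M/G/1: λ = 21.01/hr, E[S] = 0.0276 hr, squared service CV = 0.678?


ρ = λ·E[S] = 21.01·0.0276 = 0.5799
E[S²] = E[S]²(1+C_s²) = 0.0276²·(1+0.678) = 0.001278
Wq = λ·E[S²]/(2(1−ρ)) = 21.01·0.001278/(2·0.4201) = 0.03196 hr

Final: 0.03196 hr


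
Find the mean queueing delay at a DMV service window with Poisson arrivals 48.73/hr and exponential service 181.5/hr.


ρ = 48.73/181.5 = 0.2685
Wq = ρ/(μ−λ) = 0.2685/(181.5 − 48.73) = 0.2685/132.77 = 0.002022 hr

Final: 0.002022 hr


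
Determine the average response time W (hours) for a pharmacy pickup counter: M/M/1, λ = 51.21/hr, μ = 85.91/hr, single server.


W = 1/(μ−λ) = 1/(85.91 − 51.21) = 1/34.70 = 0.02882 hr

Final: 0.02882 hr


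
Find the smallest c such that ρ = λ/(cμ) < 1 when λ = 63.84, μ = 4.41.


Stability requires cμ > λ ⇔ c > λ/μ.
λ/μ = 63.84/4.41 = 14.4762
Minimum integer c = ⌊14.4762⌋ + 1 = 15
Check: 15·4.41 = 66.15 > 63.84, while 14·4.41 = 61.74 ≤ 63.84

Final: 15 servers


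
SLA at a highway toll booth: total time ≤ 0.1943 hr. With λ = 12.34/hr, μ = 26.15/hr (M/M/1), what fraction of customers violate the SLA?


W ~ Exponential(μ−λ) for M/M/1.
μ − λ = 26.15 − 12.34 = 13.8100
P(W > t) = e^{−(μ−λ)t} = e^{−2.6833} = 0.068338

Final: 0.068338


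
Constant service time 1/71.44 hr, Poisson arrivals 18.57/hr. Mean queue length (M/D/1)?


ρ = 18.57/71.44 = 0.2599
M/D/1: Lq = ρ²/(2(1−ρ)) = 0.06757/(2·0.7401) = 0.04565

Final: 0.04565


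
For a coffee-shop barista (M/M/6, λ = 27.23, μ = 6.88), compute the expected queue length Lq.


a = λ/μ = 3.9578; ρ = a/6 = 0.6596
P₀ = 0.017505
Lq = P₀·a^c·ρ / (c!·(1−ρ)²) = 0.017505·3843.75076·0.6596/(720·0.11584)
= 0.53214

Final: 0.53214


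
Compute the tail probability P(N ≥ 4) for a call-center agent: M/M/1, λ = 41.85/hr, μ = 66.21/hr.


ρ = 41.85/66.21 = 0.6321
P(N ≥ n) = ρ^n = 0.6321^4 = 0.159620

Final: 0.159620


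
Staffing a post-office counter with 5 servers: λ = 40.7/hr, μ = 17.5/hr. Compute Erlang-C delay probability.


a = λ/μ = 2.3257; ρ = a/5 = 0.4651
P₀ = 0.096099 (from M/M/c formula)
C(c,a) = [a^c/(c!(1−ρ))]·P₀ = [68.04274/(120·0.5349)]·0.096099
= 1.06014·0.096099 = 0.101878

Final: 0.101878


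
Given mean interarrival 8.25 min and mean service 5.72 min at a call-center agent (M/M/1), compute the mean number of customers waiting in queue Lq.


λ = 60/8.25 = 7.2727 /hr
μ = 60/5.72 = 10.4895 /hr
ρ = λ/μ = 7.2727/10.4895 = 0.6933
Lq = ρ²/(1−ρ) = 0.4807/0.3067 = 1.5675

Final: 1.5675


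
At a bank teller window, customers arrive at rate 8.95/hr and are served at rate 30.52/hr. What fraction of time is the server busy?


ρ = λ/μ = 8.95/30.52 = 0.2933

Final: 0.2933


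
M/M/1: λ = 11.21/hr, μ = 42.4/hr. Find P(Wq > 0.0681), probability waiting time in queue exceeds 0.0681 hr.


ρ = 11.21/42.4 = 0.2644
P(Wq > t) = ρ·e^{−(μ−λ)t} = 0.2644·e^{−2.1240}
= 0.2644·0.119548 = 0.031607

Final: 0.031607


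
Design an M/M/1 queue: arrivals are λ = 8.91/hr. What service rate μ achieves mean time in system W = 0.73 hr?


W = 1/(μ−λ) ⇒ μ − λ = 1/W = 1/0.73 = 1.3699
μ = λ + 1/W = 8.91 + 1.3699 = 10.2799 per hr

Final: 10.2799 /hr


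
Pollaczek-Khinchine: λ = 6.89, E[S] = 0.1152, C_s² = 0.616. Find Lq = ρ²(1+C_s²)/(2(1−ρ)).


ρ = λ·E[S] = 6.89·0.1152 = 0.7937
Lq = ρ²(1+C_s²)/(2(1−ρ)) = 0.6300·(1+0.616)/(2·0.2063)
= 0.6300·1.6160/0.4125 = 2.46783

Final: 2.46783


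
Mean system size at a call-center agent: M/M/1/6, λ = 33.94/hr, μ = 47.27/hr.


ρ = 33.94/47.27 = 0.7180
L = ρ[1 − (K+1)ρ^K + Kρ^(K+1)] / [(1−ρ)(1−ρ^(K+1))]
Numerator: 0.7180·(1 − 7·0.137012 + 6·0.098375) = 0.453180
Denominator: (0.2820)·(0.901625) = 0.254256
L = 0.453180/0.254256 = 1.7824

Final: 1.7824


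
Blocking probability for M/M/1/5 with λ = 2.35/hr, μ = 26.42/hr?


ρ = λ/μ = 2.35/26.42 = 0.08895
P_K = (1−ρ)ρ^K/(1−ρ^(K+1)) = (0.9111·0.000005568)/(1 − 0.0000004952)
= 0.000005072/1.000000 = 0.000005072

Final: 0.000005072


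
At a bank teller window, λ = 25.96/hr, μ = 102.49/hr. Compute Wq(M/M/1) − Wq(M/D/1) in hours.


ρ = 25.96/102.49 = 0.2533
Wq(M/M/1) = ρ/(μ−λ) = 0.2533/76.53 = 0.003310 hr
Wq(M/D/1) = ρ/(2(μ−λ)) = 0.001655 hr
Savings = 0.003310 − 0.001655 = 0.001655 hr

Final: 0.001655 hr


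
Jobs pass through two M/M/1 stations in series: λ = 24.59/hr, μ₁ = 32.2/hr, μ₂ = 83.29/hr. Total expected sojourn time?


Each node sees arrival rate λ = 24.59/hr (tandem ⇒ throughput preserved).
W₁ = 1/(μ₁−λ) = 1/(32.2−24.59) = 0.13141 hr
W₂ = 1/(μ₂−λ) = 1/(83.29−24.59) = 0.01704 hr
W_total = W₁ + W₂ = 0.13141 + 0.01704 = 0.14844 hr

Final: 0.14844 hr


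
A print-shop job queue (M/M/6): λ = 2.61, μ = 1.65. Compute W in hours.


a = 1.5818; ρ = 0.2636; P₀ = 0.205529
Lq = P₀·a^c·ρ/(c!(1−ρ)²) = 0.002174
Wq = Lq/λ = 0.002174/2.61 = 0.0008330 hr
W = Wq + 1/μ = 0.0008330 + 0.60606 = 0.60689 hr

Final: 0.60689 hr


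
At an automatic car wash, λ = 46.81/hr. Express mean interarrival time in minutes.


Mean interarrival time = 1/λ = 1/46.81 hour = 0.02136 hour
In minutes: 0.02136 × 60 = 1.2818 min

Final: 1.2818 min


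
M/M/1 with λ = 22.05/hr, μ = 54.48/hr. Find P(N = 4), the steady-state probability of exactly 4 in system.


ρ = 22.05/54.48 = 0.4047
P_n = (1−ρ)·ρ^n = (1 − 0.4047)·0.4047^4 = 0.5953·0.026834 = 0.015973

Final: 0.015973


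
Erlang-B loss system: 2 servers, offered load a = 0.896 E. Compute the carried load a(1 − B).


B(2,0.896) = 0.174722 (Erlang-B)
Carried load = a(1 − B) = 0.896·(1 − 0.174722) = 0.896·0.825278 = 0.7394 E

Final: 0.7394 Erlangs


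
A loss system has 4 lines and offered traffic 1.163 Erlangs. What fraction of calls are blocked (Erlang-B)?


B(c,a) = (a^c/c!) / Σ_{k=0}^{c} a^k/k!
a^4/4! = 0.076227
Σ terms (k=0..4): 1.00000 + 1.16300 + 0.67628 + 0.26217 + 0.07623 = 3.177684
B = 0.076227/3.177684 = 0.023988

Final: 0.023988


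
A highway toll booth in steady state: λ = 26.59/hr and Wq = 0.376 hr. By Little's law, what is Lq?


Lq = λWq = 26.59·0.376 = 9.9978

Final: 9.9978


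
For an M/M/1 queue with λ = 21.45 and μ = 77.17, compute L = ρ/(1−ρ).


ρ = λ/μ = 21.45/77.17 = 0.2780
L = ρ/(1−ρ) = 0.2780/(1 − 0.2780) = 0.2780/0.7220 = 0.3850

Final: 0.3850


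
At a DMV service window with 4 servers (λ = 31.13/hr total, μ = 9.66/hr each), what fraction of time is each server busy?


ρ = λ/(cμ) = 31.13/(4·9.66) = 31.13/38.64 = 0.8056

Final: 0.8056


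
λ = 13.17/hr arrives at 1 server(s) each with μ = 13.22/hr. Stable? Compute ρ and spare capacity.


Total capacity cμ = 1·13.22 = 13.22/hr
ρ = λ/(cμ) = 13.17/13.22 = 0.9962
Stable ⇔ ρ < 1: YES
Spare capacity = cμ − λ = 13.22 − 13.17 = 0.05/hr

Final: ρ = 0.9962; stable; margin = 0.05/hr


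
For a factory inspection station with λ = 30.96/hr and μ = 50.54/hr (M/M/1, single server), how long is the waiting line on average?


ρ = 30.96/50.54 = 0.6126
Lq = ρ²/(1−ρ) = 0.3753/0.3874 = 0.9686

Final: 0.9686


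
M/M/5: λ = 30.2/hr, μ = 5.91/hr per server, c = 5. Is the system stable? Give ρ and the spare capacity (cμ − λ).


Total capacity cμ = 5·5.91 = 29.55/hr
ρ = λ/(cμ) = 30.2/29.55 = 1.0220
Stable ⇔ ρ < 1: NO
Spare capacity = cμ − λ = 29.55 − 30.2 = -0.65/hr

Final: ρ = 1.0220; unstable; margin = -0.65/hr


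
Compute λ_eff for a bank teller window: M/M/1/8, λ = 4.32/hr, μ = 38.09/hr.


ρ = 0.1134; P_K = (1−ρ)ρ^8/(1−ρ^9) = 0.00000002427
λ_eff = λ(1 − P_K) = 4.32·(1 − 0.00000002427) = 4.32·1.000000 = 4.3200 /hr

Final: 4.3200 /hr


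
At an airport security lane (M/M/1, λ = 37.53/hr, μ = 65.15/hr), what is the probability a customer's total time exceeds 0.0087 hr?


W ~ Exponential(μ−λ) for M/M/1.
μ − λ = 65.15 − 37.53 = 27.6200
P(W > t) = e^{−(μ−λ)t} = e^{−0.2403} = 0.786397

Final: 0.786397


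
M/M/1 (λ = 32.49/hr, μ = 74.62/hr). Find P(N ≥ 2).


ρ = 32.49/74.62 = 0.4354
P(N ≥ n) = ρ^n = 0.4354^2 = 0.189578

Final: 0.189578


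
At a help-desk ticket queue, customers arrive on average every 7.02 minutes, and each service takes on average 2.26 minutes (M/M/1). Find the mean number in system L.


λ = 60/7.02 = 8.5470 /hr
μ = 60/2.26 = 26.5487 /hr
ρ = λ/μ = 8.5470/26.5487 = 0.3219
L = ρ/(1−ρ) = 0.3219/0.6781 = 0.4748

Final: 0.4748


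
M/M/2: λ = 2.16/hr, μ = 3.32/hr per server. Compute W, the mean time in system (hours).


a = 0.6506; ρ = 0.3253; P₀ = 0.509091
Lq = P₀·a^c·ρ/(c!(1−ρ)²) = 0.07699
Wq = Lq/λ = 0.07699/2.16 = 0.03565 hr
W = Wq + 1/μ = 0.03565 + 0.30120 = 0.33685 hr

Final: 0.33685 hr


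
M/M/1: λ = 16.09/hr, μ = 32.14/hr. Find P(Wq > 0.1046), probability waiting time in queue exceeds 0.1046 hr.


ρ = 16.09/32.14 = 0.5006
P(Wq > t) = ρ·e^{−(μ−λ)t} = 0.5006·e^{−1.6788}
= 0.5006·0.186592 = 0.093412

Final: 0.093412


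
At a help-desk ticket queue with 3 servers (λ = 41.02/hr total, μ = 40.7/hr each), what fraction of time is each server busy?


ρ = λ/(cμ) = 41.02/(3·40.7) = 41.02/122.10 = 0.3360

Final: 0.3360


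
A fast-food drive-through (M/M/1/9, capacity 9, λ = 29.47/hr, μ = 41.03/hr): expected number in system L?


ρ = 29.47/41.03 = 0.7183
L = ρ[1 − (K+1)ρ^K + Kρ^(K+1)] / [(1−ρ)(1−ρ^(K+1))]
Numerator: 0.7183·(1 − 10·0.050875 + 9·0.036541) = 0.589055
Denominator: (0.2817)·(0.963459) = 0.271450
L = 0.589055/0.271450 = 2.1700

Final: 2.1700


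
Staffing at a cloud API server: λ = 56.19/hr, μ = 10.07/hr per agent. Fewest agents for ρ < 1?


Stability requires cμ > λ ⇔ c > λ/μ.
λ/μ = 56.19/10.07 = 5.5799
Minimum integer c = ⌊5.5799⌋ + 1 = 6
Check: 6·10.07 = 60.42 > 56.19, while 5·10.07 = 50.35 ≤ 56.19

Final: 6 servers


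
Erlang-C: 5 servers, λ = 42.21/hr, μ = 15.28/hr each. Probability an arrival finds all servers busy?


a = λ/μ = 2.7624; ρ = a/5 = 0.5525
P₀ = 0.060558 (from M/M/c formula)
C(c,a) = [a^c/(c!(1−ρ))]·P₀ = [160.86442/(120·0.4475)]·0.060558
= 2.99553·0.060558 = 0.181402

Final: 0.181402


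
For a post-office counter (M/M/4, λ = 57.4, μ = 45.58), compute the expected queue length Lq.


a = λ/μ = 1.2593; ρ = a/4 = 0.3148
P₀ = 0.282639
Lq = P₀·a^c·ρ / (c!·(1−ρ)²) = 0.282639·2.51507·0.3148/(24·0.46946)
= 0.01986

Final: 0.01986


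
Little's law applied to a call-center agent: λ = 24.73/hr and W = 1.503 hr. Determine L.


L = λW = 24.73·1.503 = 37.1692

Final: 37.1692


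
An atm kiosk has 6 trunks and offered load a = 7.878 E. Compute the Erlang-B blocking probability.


B(c,a) = (a^c/c!) / Σ_{k=0}^{c} a^k/k!
a^6/6! = 332.019325
Σ terms (k=0..6): 1.00000 + 7.87800 + 31.03144 + 81.48857 + 160.49173 + 252.87077 + 332.01933 = 866.779839
B = 332.019325/866.779839 = 0.383049

Final: 0.383049


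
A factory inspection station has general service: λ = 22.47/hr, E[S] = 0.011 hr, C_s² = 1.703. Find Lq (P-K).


ρ = λ·E[S] = 22.47·0.011 = 0.2472
Lq = ρ²(1+C_s²)/(2(1−ρ)) = 0.06109·(1+1.703)/(2·0.7528)
= 0.06109·2.7030/1.5057 = 0.10968

Final: 0.10968


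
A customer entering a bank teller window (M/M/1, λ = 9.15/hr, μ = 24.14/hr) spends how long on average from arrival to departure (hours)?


W = 1/(μ−λ) = 1/(24.14 − 9.15) = 1/14.99 = 0.06671 hr

Final: 0.06671 hr


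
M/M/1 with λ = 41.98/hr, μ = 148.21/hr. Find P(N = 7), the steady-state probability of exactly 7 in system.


ρ = 41.98/148.21 = 0.2832
P_n = (1−ρ)·ρ^n = (1 − 0.2832)·0.2832^7 = 0.7168·0.0001463 = 0.0001048

Final: 0.0001048


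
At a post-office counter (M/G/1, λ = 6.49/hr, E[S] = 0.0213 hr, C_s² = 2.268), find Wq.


ρ = λ·E[S] = 6.49·0.0213 = 0.1382
E[S²] = E[S]²(1+C_s²) = 0.0213²·(1+2.268) = 0.001483
Wq = λ·E[S²]/(2(1−ρ)) = 6.49·0.001483/(2·0.8618) = 0.005583 hr

Final: 0.005583 hr


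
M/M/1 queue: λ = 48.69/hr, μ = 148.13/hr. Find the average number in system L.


ρ = λ/μ = 48.69/148.13 = 0.3287
L = ρ/(1−ρ) = 0.3287/(1 − 0.3287) = 0.3287/0.6713 = 0.4896

Final: 0.4896


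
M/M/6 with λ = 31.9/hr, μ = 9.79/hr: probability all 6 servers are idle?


a = λ/μ = 31.9/9.79 = 3.2584; ρ = a/c = 0.5431
Σ_{k=0}^{5} a^k/k! (terms k=0..5) = 1.00000 + 3.25843 + 5.30867 + 5.76597 + 4.69700 + 3.06097 = 23.09104
Tail: a^6/(6!(1−ρ)) = 1196.87266/(720·0.4569) = 3.63804
P₀ = 1/(23.09104 + 3.63804) = 1/26.72908 = 0.037412

Final: 0.037412


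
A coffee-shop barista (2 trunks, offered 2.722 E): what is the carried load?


B(2,2.722) = 0.498831 (Erlang-B)
Carried load = a(1 − B) = 2.722·(1 − 0.498831) = 2.722·0.501169 = 1.3642 E

Final: 1.3642 Erlangs


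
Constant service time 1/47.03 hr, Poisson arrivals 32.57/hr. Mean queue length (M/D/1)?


ρ = 32.57/47.03 = 0.6925
M/D/1: Lq = ρ²/(2(1−ρ)) = 0.4796/(2·0.3075) = 0.77994

Final: 0.77994


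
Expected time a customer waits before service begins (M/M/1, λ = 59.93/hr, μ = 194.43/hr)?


ρ = 59.93/194.43 = 0.3082
Wq = ρ/(μ−λ) = 0.3082/(194.43 − 59.93) = 0.3082/134.50 = 0.002292 hr

Final: 0.002292 hr


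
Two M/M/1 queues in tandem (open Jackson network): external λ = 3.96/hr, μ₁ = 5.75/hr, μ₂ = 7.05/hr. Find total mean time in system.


Each node sees arrival rate λ = 3.96/hr (tandem ⇒ throughput preserved).
W₁ = 1/(μ₁−λ) = 1/(5.75−3.96) = 0.55866 hr
W₂ = 1/(μ₂−λ) = 1/(7.05−3.96) = 0.32362 hr
W_total = W₁ + W₂ = 0.55866 + 0.32362 = 0.88228 hr

Final: 0.88228 hr


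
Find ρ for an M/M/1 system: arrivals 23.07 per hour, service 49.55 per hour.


ρ = λ/μ = 23.07/49.55 = 0.4656

Final: 0.4656


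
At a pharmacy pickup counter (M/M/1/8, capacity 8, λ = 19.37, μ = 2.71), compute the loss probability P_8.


ρ = λ/μ = 19.37/2.71 = 7.1476
P_K = (1−ρ)ρ^K/(1−ρ^(K+1)) = (-6.1476·6812125.474474)/(1 − 48690358.096147)
= -41878232.621673/-48690357.096147 = 0.860093

Final: 0.860093


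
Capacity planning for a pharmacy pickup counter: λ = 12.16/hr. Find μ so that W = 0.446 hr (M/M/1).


W = 1/(μ−λ) ⇒ μ − λ = 1/W = 1/0.446 = 2.2422
μ = λ + 1/W = 12.16 + 2.2422 = 14.4022 per hr

Final: 14.4022 /hr


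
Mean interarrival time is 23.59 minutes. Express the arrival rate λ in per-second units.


λ = 1/(interarrival time) in consistent units.
1 second = 0.0166667 min, so λ = 0.0166667/23.59 = 0.0007065 per second

Final: 0.0007065 /sec


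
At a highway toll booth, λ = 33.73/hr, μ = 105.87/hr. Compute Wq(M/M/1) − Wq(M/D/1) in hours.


ρ = 33.73/105.87 = 0.3186
Wq(M/M/1) = ρ/(μ−λ) = 0.3186/72.14 = 0.004416 hr
Wq(M/D/1) = ρ/(2(μ−λ)) = 0.002208 hr
Savings = 0.004416 − 0.002208 = 0.002208 hr

Final: 0.002208 hr


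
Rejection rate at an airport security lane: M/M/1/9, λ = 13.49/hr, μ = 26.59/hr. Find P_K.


ρ = λ/μ = 13.49/26.59 = 0.5073
P_K = (1−ρ)ρ^K/(1−ρ^(K+1)) = (0.4927·0.002227)/(1 − 0.001130)
= 0.001097/0.998870 = 0.001098

Final: 0.001098


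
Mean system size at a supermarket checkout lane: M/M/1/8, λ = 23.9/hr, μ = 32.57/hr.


ρ = 23.9/32.57 = 0.7338
L = ρ[1 − (K+1)ρ^K + Kρ^(K+1)] / [(1−ρ)(1−ρ^(K+1))]
Numerator: 0.7338·(1 − 9·0.084070 + 8·0.061691) = 0.540738
Denominator: (0.2662)·(0.938309) = 0.249774
L = 0.540738/0.249774 = 2.1649

Final: 2.1649


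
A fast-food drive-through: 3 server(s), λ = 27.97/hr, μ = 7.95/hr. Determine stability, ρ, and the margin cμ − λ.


Total capacity cμ = 3·7.95 = 23.85/hr
ρ = λ/(cμ) = 27.97/23.85 = 1.1727
Stable ⇔ ρ < 1: NO
Spare capacity = cμ − λ = 23.85 − 27.97 = -4.12/hr

Final: ρ = 1.1727; unstable; margin = -4.12/hr


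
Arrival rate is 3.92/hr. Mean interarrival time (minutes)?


Mean interarrival time = 1/λ = 1/3.92 hour = 0.25510 hour
In minutes: 0.25510 × 60 = 15.3061 min

Final: 15.3061 min


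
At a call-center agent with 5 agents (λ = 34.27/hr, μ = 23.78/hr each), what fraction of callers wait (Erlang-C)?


a = λ/μ = 1.4411; ρ = a/5 = 0.2882
P₀ = 0.236357 (from M/M/c formula)
C(c,a) = [a^c/(c!(1−ρ))]·P₀ = [6.21600/(120·0.7118)]·0.236357
= 0.07278·0.236357 = 0.017201

Final: 0.017201


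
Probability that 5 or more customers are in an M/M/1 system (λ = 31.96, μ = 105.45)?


ρ = 31.96/105.45 = 0.3031
P(N ≥ n) = ρ^n = 0.3031^5 = 0.002557

Final: 0.002557


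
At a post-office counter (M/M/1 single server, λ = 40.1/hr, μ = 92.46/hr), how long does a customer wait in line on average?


ρ = 40.1/92.46 = 0.4337
Wq = ρ/(μ−λ) = 0.4337/(92.46 − 40.1) = 0.4337/52.36 = 0.008283 hr

Final: 0.008283 hr


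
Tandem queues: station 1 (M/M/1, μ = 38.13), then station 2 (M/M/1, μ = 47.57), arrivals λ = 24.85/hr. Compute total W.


Each node sees arrival rate λ = 24.85/hr (tandem ⇒ throughput preserved).
W₁ = 1/(μ₁−λ) = 1/(38.13−24.85) = 0.07530 hr
W₂ = 1/(μ₂−λ) = 1/(47.57−24.85) = 0.04401 hr
W_total = W₁ + W₂ = 0.07530 + 0.04401 = 0.11932 hr

Final: 0.11932 hr


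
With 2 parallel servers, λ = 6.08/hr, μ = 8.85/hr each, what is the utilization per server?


ρ = λ/(cμ) = 6.08/(2·8.85) = 6.08/17.70 = 0.3435

Final: 0.3435


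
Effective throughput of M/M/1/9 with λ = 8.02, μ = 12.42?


ρ = 0.6457; P_K = (1−ρ)ρ^9/(1−ρ^10) = 0.007003
λ_eff = λ(1 − P_K) = 8.02·(1 − 0.007003) = 8.02·0.992997 = 7.9638 /hr

Final: 7.9638 /hr


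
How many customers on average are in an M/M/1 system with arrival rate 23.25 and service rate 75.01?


ρ = λ/μ = 23.25/75.01 = 0.3100
L = ρ/(1−ρ) = 0.3100/(1 − 0.3100) = 0.3100/0.6900 = 0.4492

Final: 0.4492


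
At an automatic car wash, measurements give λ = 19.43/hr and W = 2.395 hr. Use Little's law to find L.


L = λW = 19.43·2.395 = 46.5348

Final: 46.5348


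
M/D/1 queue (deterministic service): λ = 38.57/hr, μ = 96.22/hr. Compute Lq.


ρ = 38.57/96.22 = 0.4009
M/D/1: Lq = ρ²/(2(1−ρ)) = 0.1607/(2·0.5991) = 0.13409

Final: 0.13409


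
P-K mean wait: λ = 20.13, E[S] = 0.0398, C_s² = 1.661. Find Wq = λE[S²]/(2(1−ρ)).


ρ = λ·E[S] = 20.13·0.0398 = 0.8012
E[S²] = E[S]²(1+C_s²) = 0.0398²·(1+1.661) = 0.004215
Wq = λ·E[S²]/(2(1−ρ)) = 20.13·0.004215/(2·0.1988) = 0.21338 hr

Final: 0.21338 hr


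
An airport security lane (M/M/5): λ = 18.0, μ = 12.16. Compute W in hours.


a = 1.4803; ρ = 0.2961; P₀ = 0.227240
Lq = P₀·a^c·ρ/(c!(1−ρ)²) = 0.008041
Wq = Lq/λ = 0.008041/18.0 = 0.0004467 hr
W = Wq + 1/μ = 0.0004467 + 0.08224 = 0.08268 hr

Final: 0.08268 hr


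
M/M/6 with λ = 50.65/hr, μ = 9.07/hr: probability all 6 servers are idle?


a = λ/μ = 50.65/9.07 = 5.5843; ρ = a/c = 0.9307
Σ_{k=0}^{5} a^k/k! (terms k=0..5) = 1.00000 + 5.58434 + 15.59245 + 29.02453 + 40.52074 + 45.25635 = 136.97842
Tail: a^6/(6!(1−ρ)) = 30327.24612/(720·0.06928) = 608.01972
P₀ = 1/(136.97842 + 608.01972) = 1/744.99815 = 0.001342

Final: 0.001342


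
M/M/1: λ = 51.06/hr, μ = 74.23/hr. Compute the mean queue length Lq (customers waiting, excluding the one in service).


ρ = 51.06/74.23 = 0.6879
Lq = ρ²/(1−ρ) = 0.4732/0.3121 = 1.5158

Final: 1.5158


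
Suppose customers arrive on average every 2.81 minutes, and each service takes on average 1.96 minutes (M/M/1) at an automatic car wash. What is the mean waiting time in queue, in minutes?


λ = 60/2.81 = 21.3523 /hr
μ = 60/1.96 = 30.6122 /hr
ρ = λ/μ = 21.3523/30.6122 = 0.6975
Wq = ρ/(μ−λ) = 0.6975/(30.6122−21.3523) = 0.07533 hr
In minutes: 0.07533·60 = 4.520 min

Final: 4.520 min


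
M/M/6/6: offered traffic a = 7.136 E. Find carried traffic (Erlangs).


B(6,7.136) = 0.339748 (Erlang-B)
Carried load = a(1 − B) = 7.136·(1 − 0.339748) = 7.136·0.660252 = 4.7116 E

Final: 4.7116 Erlangs


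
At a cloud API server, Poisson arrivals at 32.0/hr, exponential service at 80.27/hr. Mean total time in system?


W = 1/(μ−λ) = 1/(80.27 − 32.0) = 1/48.27 = 0.02072 hr

Final: 0.02072 hr


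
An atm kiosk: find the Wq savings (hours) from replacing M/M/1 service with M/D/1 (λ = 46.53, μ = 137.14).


ρ = 46.53/137.14 = 0.3393
Wq(M/M/1) = ρ/(μ−λ) = 0.3393/90.61 = 0.003744 hr
Wq(M/D/1) = ρ/(2(μ−λ)) = 0.001872 hr
Savings = 0.003744 − 0.001872 = 0.001872 hr

Final: 0.001872 hr


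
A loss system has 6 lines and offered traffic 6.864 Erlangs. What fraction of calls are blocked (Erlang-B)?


B(c,a) = (a^c/c!) / Σ_{k=0}^{c} a^k/k!
a^6/6! = 145.255021
Σ terms (k=0..6): 1.00000 + 6.86400 + 23.55725 + 53.89898 + 92.49066 + 126.97117 + 145.25502 = 450.037080
B = 145.255021/450.037080 = 0.322762

Final: 0.322762


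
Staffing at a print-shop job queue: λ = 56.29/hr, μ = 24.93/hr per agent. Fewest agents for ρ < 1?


Stability requires cμ > λ ⇔ c > λ/μ.
λ/μ = 56.29/24.93 = 2.2579
Minimum integer c = ⌊2.2579⌋ + 1 = 3
Check: 3·24.93 = 74.79 > 56.29, while 2·24.93 = 49.86 ≤ 56.29

Final: 3 servers


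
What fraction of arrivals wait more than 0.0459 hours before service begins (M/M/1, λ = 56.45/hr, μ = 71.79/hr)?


ρ = 56.45/71.79 = 0.7863
P(Wq > t) = ρ·e^{−(μ−λ)t} = 0.7863·e^{−0.7041}
= 0.7863·0.494551 = 0.388876

Final: 0.388876


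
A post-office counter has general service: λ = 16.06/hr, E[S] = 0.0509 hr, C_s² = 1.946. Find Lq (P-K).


ρ = λ·E[S] = 16.06·0.0509 = 0.8175
Lq = ρ²(1+C_s²)/(2(1−ρ)) = 0.6682·(1+1.946)/(2·0.1825)
= 0.6682·2.9460/0.3651 = 5.39209

Final: 5.39209


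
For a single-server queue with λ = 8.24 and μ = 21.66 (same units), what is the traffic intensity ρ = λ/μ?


ρ = λ/μ = 8.24/21.66 = 0.3804

Final: 0.3804


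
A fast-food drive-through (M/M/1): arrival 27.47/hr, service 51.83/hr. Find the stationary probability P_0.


ρ = 27.47/51.83 = 0.5300
P_n = (1−ρ)·ρ^n = (1 − 0.5300)·0.5300^0 = 0.4700·1.000000 = 0.469998

Final: 0.469998


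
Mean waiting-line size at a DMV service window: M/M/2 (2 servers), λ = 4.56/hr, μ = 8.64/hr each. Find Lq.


a = λ/μ = 0.5278; ρ = a/2 = 0.2639
P₀ = 0.582418
Lq = P₀·a^c·ρ / (c!·(1−ρ)²) = 0.582418·0.27855·0.2639/(2·0.54186)
= 0.03950

Final: 0.03950


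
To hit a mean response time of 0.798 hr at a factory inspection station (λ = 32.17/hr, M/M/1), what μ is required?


W = 1/(μ−λ) ⇒ μ − λ = 1/W = 1/0.798 = 1.2531
μ = λ + 1/W = 32.17 + 1.2531 = 33.4231 per hr

Final: 33.4231 /hr


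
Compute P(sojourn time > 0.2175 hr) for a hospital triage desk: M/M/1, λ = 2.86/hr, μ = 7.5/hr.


W ~ Exponential(μ−λ) for M/M/1.
μ − λ = 7.5 − 2.86 = 4.6400
P(W > t) = e^{−(μ−λ)t} = e^{−1.0092} = 0.364510

Final: 0.364510


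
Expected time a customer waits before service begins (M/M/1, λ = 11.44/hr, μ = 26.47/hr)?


ρ = 11.44/26.47 = 0.4322
Wq = ρ/(μ−λ) = 0.4322/(26.47 − 11.44) = 0.4322/15.03 = 0.02875 hr

Final: 0.02875 hr


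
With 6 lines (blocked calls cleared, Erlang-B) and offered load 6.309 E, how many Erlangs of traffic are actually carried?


B(6,6.309) = 0.286265 (Erlang-B)
Carried load = a(1 − B) = 6.309·(1 − 0.286265) = 6.309·0.713735 = 4.5030 E

Final: 4.5030 Erlangs


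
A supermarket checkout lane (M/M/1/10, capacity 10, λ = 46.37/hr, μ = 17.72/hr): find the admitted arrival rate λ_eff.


ρ = 2.6168; P_K = (1−ρ)ρ^10/(1−ρ^11) = 0.617872
λ_eff = λ(1 − P_K) = 46.37·(1 − 0.617872) = 46.37·0.382128 = 17.7193 /hr

Final: 17.7193 /hr


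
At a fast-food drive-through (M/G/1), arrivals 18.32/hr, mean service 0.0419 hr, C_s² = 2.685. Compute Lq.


ρ = λ·E[S] = 18.32·0.0419 = 0.7676
Lq = ρ²(1+C_s²)/(2(1−ρ)) = 0.5892·(1+2.685)/(2·0.2324)
= 0.5892·3.6850/0.4648 = 4.67160

Final: 4.67160


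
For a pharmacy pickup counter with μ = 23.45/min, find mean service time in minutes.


Mean service time = 1/μ = 1/23.45 minute = 0.04264 minute
In minutes: 0.04264 × 1 = 0.04264 min

Final: 0.04264 min


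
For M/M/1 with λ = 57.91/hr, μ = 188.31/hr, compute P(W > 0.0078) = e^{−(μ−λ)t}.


W ~ Exponential(μ−λ) for M/M/1.
μ − λ = 188.31 − 57.91 = 130.4000
P(W > t) = e^{−(μ−λ)t} = e^{−1.0171} = 0.361635

Final: 0.361635


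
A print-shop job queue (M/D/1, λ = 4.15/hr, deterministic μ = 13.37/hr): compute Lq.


ρ = 4.15/13.37 = 0.3104
M/D/1: Lq = ρ²/(2(1−ρ)) = 0.09635/(2·0.6896) = 0.06986

Final: 0.06986
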